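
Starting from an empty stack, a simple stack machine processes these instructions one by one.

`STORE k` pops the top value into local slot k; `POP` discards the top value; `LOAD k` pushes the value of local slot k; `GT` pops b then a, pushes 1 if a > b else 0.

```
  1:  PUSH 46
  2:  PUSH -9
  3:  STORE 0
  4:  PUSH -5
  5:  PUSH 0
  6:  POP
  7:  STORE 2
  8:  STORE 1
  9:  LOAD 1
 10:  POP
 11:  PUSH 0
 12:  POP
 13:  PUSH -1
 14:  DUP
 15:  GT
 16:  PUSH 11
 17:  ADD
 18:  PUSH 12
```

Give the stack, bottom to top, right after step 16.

PUSH 46 : [46]
PUSH -9 : [46, -9]
STORE 0 : [46]
PUSH -5 : [46, -5]
PUSH 0  : [46, -5, 0]
POP     : [46, -5]
STORE 2 : [46]
STORE 1 : []
LOAD 1  : [46]
POP     : []
PUSH 0  : [0]
POP     : []
PUSH -1 : [-1]
DUP     : [-1, -1]
GT      : [0]
PUSH 11 : [0, 11]

[0, 11]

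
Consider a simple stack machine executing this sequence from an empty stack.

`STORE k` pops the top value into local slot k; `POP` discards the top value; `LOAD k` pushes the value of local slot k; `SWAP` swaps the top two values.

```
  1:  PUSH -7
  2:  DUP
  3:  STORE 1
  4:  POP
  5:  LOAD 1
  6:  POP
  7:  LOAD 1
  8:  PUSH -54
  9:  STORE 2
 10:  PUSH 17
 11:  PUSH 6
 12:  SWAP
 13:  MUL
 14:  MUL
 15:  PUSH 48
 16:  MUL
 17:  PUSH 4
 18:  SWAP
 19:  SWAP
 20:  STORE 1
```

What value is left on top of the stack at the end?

PUSH -7  -> [-7]
DUP      -> [-7, -7]
STORE 1  -> [-7]
POP      -> []
LOAD 1   -> [-7]
POP      -> []
LOAD 1   -> [-7]
PUSH -54 -> [-7, -54]
STORE 2  -> [-7]
PUSH 17  -> [-7, 17]
PUSH 6   -> [-7, 17, 6]
SWAP     -> [-7, 6, 17]
MUL      -> [-7, 102]
MUL      -> [-714]
PUSH 48  -> [-714, 48]
MUL      -> [-34272]
PUSH 4   -> [-34272, 4]
SWAP     -> [4, -34272]
SWAP     -> [-34272, 4]
STORE 1  -> [-34272]

-34272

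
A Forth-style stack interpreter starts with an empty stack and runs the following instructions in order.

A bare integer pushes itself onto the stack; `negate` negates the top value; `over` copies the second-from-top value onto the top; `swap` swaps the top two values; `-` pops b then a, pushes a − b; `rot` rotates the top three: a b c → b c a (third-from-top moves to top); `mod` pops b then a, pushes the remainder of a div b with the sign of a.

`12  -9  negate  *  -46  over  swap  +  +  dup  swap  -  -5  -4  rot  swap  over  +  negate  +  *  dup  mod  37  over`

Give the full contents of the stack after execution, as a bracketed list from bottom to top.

12     -> [12]
-9     -> [12, -9]
negate -> [12, 9]
*      -> [108]
-46    -> [108, -46]
over   -> [108, -46, 108]
swap   -> [108, 108, -46]
+      -> [108, 62]
+      -> [170]
dup    -> [170, 170]
swap   -> [170, 170]
-      -> [0]
-5     -> [0, -5]
-4     -> [0, -5, -4]
rot    -> [-5, -4, 0]
swap   -> [-5, 0, -4]
over   -> [-5, 0, -4, 0]
+      -> [-5, 0, -4]
negate -> [-5, 0, 4]
+      -> [-5, 4]
*      -> [-20]
dup    -> [-20, -20]
mod    -> [0]
37     -> [0, 37]
over   -> [0, 37, 0]

[0, 37, 0]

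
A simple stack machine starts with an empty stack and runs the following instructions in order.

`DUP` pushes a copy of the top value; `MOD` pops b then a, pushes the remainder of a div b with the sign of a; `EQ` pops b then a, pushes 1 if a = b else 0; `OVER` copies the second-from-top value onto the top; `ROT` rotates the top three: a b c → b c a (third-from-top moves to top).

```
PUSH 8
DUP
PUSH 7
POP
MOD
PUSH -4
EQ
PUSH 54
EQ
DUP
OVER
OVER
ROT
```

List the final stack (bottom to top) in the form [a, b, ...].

PUSH 8  → [8]
DUP     → [8, 8]
PUSH 7  → [8, 8, 7]
POP     → [8, 8]
MOD     → [0]
PUSH -4 → [0, -4]
EQ      → [0]
PUSH 54 → [0, 54]
EQ      → [0]
DUP     → [0, 0]
OVER    → [0, 0, 0]
OVER    → [0, 0, 0, 0]
ROT     → [0, 0, 0, 0]

[0, 0, 0, 0]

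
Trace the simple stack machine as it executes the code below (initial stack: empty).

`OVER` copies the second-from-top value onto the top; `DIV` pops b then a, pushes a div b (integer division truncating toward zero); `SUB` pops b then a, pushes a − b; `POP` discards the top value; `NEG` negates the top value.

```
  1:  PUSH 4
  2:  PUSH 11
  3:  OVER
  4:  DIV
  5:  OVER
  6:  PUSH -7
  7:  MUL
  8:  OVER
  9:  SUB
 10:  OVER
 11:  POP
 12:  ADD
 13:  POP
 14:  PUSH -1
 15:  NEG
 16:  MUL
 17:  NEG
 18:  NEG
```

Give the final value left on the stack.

4

PUSH 4   [4]
PUSH 11  [4, 11]
OVER     [4, 11, 4]
DIV      [4, 2]
OVER     [4, 2, 4]
PUSH -7  [4, 2, 4, -7]
MUL      [4, 2, -28]
OVER     [4, 2, -28, 2]
SUB      [4, 2, -30]
OVER     [4, 2, -30, 2]
POP      [4, 2, -30]
ADD      [4, -28]
POP      [4]
PUSH -1  [4, -1]
NEG      [4, 1]
MUL      [4]
NEG      [-4]
NEG      [4]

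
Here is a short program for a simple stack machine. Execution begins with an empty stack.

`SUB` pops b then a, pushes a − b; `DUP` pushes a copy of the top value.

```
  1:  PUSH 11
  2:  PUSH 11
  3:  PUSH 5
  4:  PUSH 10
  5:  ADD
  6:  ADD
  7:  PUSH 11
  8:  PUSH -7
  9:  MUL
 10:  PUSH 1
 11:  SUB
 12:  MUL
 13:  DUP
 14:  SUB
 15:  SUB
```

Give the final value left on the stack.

PUSH 11  [11]
PUSH 11  [11, 11]
PUSH 5   [11, 11, 5]
PUSH 10  [11, 11, 5, 10]
ADD      [11, 11, 15]
ADD      [11, 26]
PUSH 11  [11, 26, 11]
PUSH -7  [11, 26, 11, -7]
MUL      [11, 26, -77]
PUSH 1   [11, 26, -77, 1]
SUB      [11, 26, -78]
MUL      [11, -2028]
DUP      [11, -2028, -2028]
SUB      [11, 0]
SUB      [11]

11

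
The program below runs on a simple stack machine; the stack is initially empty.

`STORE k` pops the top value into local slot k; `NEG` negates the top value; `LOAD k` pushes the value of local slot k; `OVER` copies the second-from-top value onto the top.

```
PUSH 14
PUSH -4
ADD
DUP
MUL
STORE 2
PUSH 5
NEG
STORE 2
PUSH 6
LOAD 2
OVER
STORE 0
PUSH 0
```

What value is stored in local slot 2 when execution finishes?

PUSH 14 → [14]
PUSH -4 → [14, -4]
ADD     → [10]
DUP     → [10, 10]
MUL     → [100]
STORE 2 → []
PUSH 5  → [5]
NEG     → [-5]
STORE 2 → []
PUSH 6  → [6]
LOAD 2  → [6, -5]
OVER    → [6, -5, 6]
STORE 0 → [6, -5]
PUSH 0  → [6, -5, 0]

-5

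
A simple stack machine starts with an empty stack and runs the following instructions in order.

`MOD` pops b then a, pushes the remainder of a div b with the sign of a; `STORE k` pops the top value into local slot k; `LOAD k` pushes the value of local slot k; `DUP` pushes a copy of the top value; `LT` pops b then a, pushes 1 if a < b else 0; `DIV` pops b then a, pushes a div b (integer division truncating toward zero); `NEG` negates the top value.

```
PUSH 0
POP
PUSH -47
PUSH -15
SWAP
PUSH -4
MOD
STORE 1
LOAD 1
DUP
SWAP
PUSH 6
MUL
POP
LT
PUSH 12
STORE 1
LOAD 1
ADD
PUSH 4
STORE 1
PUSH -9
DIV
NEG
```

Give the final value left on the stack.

1

PUSH 0    0
POP       (empty)
PUSH -47  -47
PUSH -15  -47 -15
SWAP      -15 -47
PUSH -4   -15 -47 -4
MOD       -15 -3
STORE 1   -15
LOAD 1    -15 -3
DUP       -15 -3 -3
SWAP      -15 -3 -3
PUSH 6    -15 -3 -3 6
MUL       -15 -3 -18
POP       -15 -3
LT        1
PUSH 12   1 12
STORE 1   1
LOAD 1    1 12
ADD       13
PUSH 4    13 4
STORE 1   13
PUSH -9   13 -9
DIV       -1
NEG       1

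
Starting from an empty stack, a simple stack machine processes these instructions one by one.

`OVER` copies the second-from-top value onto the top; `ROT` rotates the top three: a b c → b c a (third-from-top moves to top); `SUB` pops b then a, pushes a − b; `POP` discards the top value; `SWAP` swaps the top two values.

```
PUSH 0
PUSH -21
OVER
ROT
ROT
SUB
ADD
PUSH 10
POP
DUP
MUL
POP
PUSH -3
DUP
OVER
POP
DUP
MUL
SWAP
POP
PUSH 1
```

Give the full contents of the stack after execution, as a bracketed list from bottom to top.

[9, 1]

PUSH 0    0
PUSH -21  0 -21
OVER      0 -21 0
ROT       -21 0 0
ROT       0 0 -21
SUB       0 21
ADD       21
PUSH 10   21 10
POP       21
DUP       21 21
MUL       441
POP       (empty)
PUSH -3   -3
DUP       -3 -3
OVER      -3 -3 -3
POP       -3 -3
DUP       -3 -3 -3
MUL       -3 9
SWAP      9 -3
POP       9
PUSH 1    9 1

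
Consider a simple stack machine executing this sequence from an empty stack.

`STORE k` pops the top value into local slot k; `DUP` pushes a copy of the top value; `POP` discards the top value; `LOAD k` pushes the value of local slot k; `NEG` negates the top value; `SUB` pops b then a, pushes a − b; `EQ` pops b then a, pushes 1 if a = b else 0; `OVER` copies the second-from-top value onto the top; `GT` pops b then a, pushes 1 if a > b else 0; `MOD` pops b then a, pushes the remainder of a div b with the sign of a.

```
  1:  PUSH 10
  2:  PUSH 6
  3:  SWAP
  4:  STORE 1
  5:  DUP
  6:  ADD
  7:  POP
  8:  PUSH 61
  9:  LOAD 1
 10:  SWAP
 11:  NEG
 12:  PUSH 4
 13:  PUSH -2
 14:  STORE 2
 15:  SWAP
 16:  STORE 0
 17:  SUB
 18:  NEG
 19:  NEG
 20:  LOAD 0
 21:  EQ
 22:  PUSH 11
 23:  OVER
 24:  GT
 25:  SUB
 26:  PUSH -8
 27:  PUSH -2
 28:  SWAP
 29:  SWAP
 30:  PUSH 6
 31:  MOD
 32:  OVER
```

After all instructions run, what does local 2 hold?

-2

PUSH 10 : [10]
PUSH 6  : [10, 6]
SWAP    : [6, 10]
STORE 1 : [6]
DUP     : [6, 6]
ADD     : [12]
POP     : []
PUSH 61 : [61]
LOAD 1  : [61, 10]
SWAP    : [10, 61]
NEG     : [10, -61]
PUSH 4  : [10, -61, 4]
PUSH -2 : [10, -61, 4, -2]
STORE 2 : [10, -61, 4]
SWAP    : [10, 4, -61]
STORE 0 : [10, 4]
SUB     : [6]
NEG     : [-6]
NEG     : [6]
LOAD 0  : [6, -61]
EQ      : [0]
PUSH 11 : [0, 11]
OVER    : [0, 11, 0]
GT      : [0, 1]
SUB     : [-1]
PUSH -8 : [-1, -8]
PUSH -2 : [-1, -8, -2]
SWAP    : [-1, -2, -8]
SWAP    : [-1, -8, -2]
PUSH 6  : [-1, -8, -2, 6]
MOD     : [-1, -8, -2]
OVER    : [-1, -8, -2, -8]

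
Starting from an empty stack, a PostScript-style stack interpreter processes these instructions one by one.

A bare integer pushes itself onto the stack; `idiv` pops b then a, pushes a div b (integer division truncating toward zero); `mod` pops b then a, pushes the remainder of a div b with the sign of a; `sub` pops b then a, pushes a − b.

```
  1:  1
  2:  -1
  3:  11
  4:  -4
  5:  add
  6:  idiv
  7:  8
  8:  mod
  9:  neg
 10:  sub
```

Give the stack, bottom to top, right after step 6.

[1, 0]

1     [1]
-1    [1, -1]
11    [1, -1, 11]
-4    [1, -1, 11, -4]
add   [1, -1, 7]
idiv  [1, 0]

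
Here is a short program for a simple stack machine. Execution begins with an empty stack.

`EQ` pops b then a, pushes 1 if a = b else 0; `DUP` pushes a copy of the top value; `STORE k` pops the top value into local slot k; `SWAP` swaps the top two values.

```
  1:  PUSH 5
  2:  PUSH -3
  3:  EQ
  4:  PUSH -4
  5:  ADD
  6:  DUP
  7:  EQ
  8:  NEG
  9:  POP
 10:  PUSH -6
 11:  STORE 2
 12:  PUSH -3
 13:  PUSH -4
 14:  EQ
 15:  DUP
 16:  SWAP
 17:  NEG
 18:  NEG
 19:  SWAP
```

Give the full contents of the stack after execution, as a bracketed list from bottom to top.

PUSH 5  → [5]
PUSH -3 → [5, -3]
EQ      → [0]
PUSH -4 → [0, -4]
ADD     → [-4]
DUP     → [-4, -4]
EQ      → [1]
NEG     → [-1]
POP     → []
PUSH -6 → [-6]
STORE 2 → []
PUSH -3 → [-3]
PUSH -4 → [-3, -4]
EQ      → [0]
DUP     → [0, 0]
SWAP    → [0, 0]
NEG     → [0, 0]
NEG     → [0, 0]
SWAP    → [0, 0]

[0, 0]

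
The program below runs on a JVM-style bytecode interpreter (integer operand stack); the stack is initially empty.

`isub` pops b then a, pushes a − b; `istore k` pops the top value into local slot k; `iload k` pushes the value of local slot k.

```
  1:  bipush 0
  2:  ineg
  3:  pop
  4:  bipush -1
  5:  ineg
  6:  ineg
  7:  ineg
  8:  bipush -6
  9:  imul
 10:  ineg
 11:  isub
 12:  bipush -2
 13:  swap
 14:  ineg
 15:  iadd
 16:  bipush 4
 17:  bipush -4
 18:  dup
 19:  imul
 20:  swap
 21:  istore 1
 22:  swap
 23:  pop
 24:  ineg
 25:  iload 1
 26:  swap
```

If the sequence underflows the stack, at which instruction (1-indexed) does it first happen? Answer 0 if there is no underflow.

bipush 0   [0]
ineg       [0]
pop        []
bipush -1  [-1]
ineg       [1]
ineg       [-1]
ineg       [1]
bipush -6  [1, -6]
imul       [-6]
ineg       [6]
isub  — needs 2 operands, stack has 1 → underflow

11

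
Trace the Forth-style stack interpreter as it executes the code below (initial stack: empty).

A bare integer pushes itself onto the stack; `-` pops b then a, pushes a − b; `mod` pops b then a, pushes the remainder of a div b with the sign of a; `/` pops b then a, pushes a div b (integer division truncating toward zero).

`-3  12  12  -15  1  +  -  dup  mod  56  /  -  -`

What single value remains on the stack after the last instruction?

-15

-3  : -3
12  : -3 12
12  : -3 12 12
-15 : -3 12 12 -15
1   : -3 12 12 -15 1
+   : -3 12 12 -14
-   : -3 12 26
dup : -3 12 26 26
mod : -3 12 0
56  : -3 12 0 56
/   : -3 12 0
-   : -3 12
-   : -15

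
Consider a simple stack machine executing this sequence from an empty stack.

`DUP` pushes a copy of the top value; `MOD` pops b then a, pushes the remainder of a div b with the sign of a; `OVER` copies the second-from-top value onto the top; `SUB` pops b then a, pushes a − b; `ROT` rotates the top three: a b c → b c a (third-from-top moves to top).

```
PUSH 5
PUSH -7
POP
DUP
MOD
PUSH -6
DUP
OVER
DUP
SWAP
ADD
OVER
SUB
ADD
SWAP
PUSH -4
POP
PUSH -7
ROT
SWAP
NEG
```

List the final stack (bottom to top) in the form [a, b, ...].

[0, -6, -12, 7]

PUSH 5  → 5
PUSH -7 → 5 -7
POP     → 5
DUP     → 5 5
MOD     → 0
PUSH -6 → 0 -6
DUP     → 0 -6 -6
OVER    → 0 -6 -6 -6
DUP     → 0 -6 -6 -6 -6
SWAP    → 0 -6 -6 -6 -6
ADD     → 0 -6 -6 -12
OVER    → 0 -6 -6 -12 -6
SUB     → 0 -6 -6 -6
ADD     → 0 -6 -12
SWAP    → 0 -12 -6
PUSH -4 → 0 -12 -6 -4
POP     → 0 -12 -6
PUSH -7 → 0 -12 -6 -7
ROT     → 0 -6 -7 -12
SWAP    → 0 -6 -12 -7
NEG     → 0 -6 -12 7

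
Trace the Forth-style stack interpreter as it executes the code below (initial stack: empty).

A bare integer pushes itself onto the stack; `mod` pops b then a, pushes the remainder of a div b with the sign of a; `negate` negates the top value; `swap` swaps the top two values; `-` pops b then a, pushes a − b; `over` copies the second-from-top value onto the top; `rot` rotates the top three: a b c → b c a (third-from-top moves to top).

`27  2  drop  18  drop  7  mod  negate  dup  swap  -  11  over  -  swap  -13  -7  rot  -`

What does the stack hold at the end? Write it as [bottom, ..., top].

[11, -13, -7]

27     -> [27]
2      -> [27, 2]
drop   -> [27]
18     -> [27, 18]
drop   -> [27]
7      -> [27, 7]
mod    -> [6]
negate -> [-6]
dup    -> [-6, -6]
swap   -> [-6, -6]
-      -> [0]
11     -> [0, 11]
over   -> [0, 11, 0]
-      -> [0, 11]
swap   -> [11, 0]
-13    -> [11, 0, -13]
-7     -> [11, 0, -13, -7]
rot    -> [11, -13, -7, 0]
-      -> [11, -13, -7]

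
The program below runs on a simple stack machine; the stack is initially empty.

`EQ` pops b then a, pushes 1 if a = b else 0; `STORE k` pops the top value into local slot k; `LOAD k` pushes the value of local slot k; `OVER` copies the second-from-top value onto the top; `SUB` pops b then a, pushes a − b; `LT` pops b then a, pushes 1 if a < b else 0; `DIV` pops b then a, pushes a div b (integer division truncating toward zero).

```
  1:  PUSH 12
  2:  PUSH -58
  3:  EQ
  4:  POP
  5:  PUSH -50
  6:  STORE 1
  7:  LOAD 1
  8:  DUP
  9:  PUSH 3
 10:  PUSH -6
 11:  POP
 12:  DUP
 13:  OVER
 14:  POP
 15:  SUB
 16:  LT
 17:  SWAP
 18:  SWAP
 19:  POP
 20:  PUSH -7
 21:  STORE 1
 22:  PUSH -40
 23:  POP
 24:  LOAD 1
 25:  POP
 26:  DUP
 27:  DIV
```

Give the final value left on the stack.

1

PUSH 12  -> 12
PUSH -58 -> 12 -58
EQ       -> 0
POP      -> (empty)
PUSH -50 -> -50
STORE 1  -> (empty)
LOAD 1   -> -50
DUP      -> -50 -50
PUSH 3   -> -50 -50 3
PUSH -6  -> -50 -50 3 -6
POP      -> -50 -50 3
DUP      -> -50 -50 3 3
OVER     -> -50 -50 3 3 3
POP      -> -50 -50 3 3
SUB      -> -50 -50 0
LT       -> -50 1
SWAP     -> 1 -50
SWAP     -> -50 1
POP      -> -50
PUSH -7  -> -50 -7
STORE 1  -> -50
PUSH -40 -> -50 -40
POP      -> -50
LOAD 1   -> -50 -7
POP      -> -50
DUP      -> -50 -50
DIV      -> 1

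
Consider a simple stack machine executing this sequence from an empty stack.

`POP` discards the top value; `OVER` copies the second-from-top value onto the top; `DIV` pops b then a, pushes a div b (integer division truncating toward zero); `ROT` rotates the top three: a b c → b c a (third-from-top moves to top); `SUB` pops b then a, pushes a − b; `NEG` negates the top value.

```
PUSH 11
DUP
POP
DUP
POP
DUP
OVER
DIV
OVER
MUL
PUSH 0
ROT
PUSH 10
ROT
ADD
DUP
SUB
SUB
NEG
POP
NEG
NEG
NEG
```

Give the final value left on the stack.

PUSH 11 → 11
DUP     → 11 11
POP     → 11
DUP     → 11 11
POP     → 11
DUP     → 11 11
OVER    → 11 11 11
DIV     → 11 1
OVER    → 11 1 11
MUL     → 11 11
PUSH 0  → 11 11 0
ROT     → 11 0 11
PUSH 10 → 11 0 11 10
ROT     → 11 11 10 0
ADD     → 11 11 10
DUP     → 11 11 10 10
SUB     → 11 11 0
SUB     → 11 11
NEG     → 11 -11
POP     → 11
NEG     → -11
NEG     → 11
NEG     → -11

-11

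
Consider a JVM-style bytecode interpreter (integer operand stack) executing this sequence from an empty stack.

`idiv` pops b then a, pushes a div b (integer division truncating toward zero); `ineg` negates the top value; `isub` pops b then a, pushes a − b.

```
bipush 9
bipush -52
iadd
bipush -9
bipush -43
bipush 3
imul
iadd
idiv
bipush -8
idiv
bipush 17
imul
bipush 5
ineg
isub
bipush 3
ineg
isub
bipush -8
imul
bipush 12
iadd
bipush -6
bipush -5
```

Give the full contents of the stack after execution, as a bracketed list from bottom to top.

[-52, -6, -5]

bipush 9   -> [9]
bipush -52 -> [9, -52]
iadd       -> [-43]
bipush -9  -> [-43, -9]
bipush -43 -> [-43, -9, -43]
bipush 3   -> [-43, -9, -43, 3]
imul       -> [-43, -9, -129]
iadd       -> [-43, -138]
idiv       -> [0]
bipush -8  -> [0, -8]
idiv       -> [0]
bipush 17  -> [0, 17]
imul       -> [0]
bipush 5   -> [0, 5]
ineg       -> [0, -5]
isub       -> [5]
bipush 3   -> [5, 3]
ineg       -> [5, -3]
isub       -> [8]
bipush -8  -> [8, -8]
imul       -> [-64]
bipush 12  -> [-64, 12]
iadd       -> [-52]
bipush -6  -> [-52, -6]
bipush -5  -> [-52, -6, -5]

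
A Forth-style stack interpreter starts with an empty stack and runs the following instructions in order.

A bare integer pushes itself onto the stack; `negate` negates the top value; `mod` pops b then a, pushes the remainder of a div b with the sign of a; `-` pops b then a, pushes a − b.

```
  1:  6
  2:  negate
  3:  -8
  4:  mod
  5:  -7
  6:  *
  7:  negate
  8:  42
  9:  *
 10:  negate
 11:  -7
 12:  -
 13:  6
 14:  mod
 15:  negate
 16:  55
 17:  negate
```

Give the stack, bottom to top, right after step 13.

[1771, 6]

6      : 6
negate : -6
-8     : -6 -8
mod    : -6
-7     : -6 -7
*      : 42
negate : -42
42     : -42 42
*      : -1764
negate : 1764
-7     : 1764 -7
-      : 1771
6      : 1771 6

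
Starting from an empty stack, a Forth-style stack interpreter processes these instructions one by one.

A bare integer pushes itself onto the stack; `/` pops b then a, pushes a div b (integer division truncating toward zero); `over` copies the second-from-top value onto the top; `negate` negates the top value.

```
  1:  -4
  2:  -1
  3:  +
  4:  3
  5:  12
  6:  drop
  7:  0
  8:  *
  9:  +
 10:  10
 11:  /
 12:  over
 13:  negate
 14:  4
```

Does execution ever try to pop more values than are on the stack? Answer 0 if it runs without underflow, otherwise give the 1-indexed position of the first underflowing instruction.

12

-4   → [-4]
-1   → [-4, -1]
+    → [-5]
3    → [-5, 3]
12   → [-5, 3, 12]
drop → [-5, 3]
0    → [-5, 3, 0]
*    → [-5, 0]
+    → [-5]
10   → [-5, 10]
/    → [0]
over  — needs 2 operands, stack has 1 → underflow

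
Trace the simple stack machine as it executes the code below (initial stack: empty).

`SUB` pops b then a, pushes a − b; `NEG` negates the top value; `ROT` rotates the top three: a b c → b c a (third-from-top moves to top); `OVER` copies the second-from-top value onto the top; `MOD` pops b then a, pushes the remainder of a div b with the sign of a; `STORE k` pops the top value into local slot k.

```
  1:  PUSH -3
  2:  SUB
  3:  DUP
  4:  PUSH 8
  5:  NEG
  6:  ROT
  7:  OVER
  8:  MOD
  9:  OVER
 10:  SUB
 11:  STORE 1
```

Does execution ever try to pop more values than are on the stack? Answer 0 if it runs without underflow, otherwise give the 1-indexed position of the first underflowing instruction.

PUSH -3 → -3
SUB  — needs 2 operands, stack has 1 → underflow

2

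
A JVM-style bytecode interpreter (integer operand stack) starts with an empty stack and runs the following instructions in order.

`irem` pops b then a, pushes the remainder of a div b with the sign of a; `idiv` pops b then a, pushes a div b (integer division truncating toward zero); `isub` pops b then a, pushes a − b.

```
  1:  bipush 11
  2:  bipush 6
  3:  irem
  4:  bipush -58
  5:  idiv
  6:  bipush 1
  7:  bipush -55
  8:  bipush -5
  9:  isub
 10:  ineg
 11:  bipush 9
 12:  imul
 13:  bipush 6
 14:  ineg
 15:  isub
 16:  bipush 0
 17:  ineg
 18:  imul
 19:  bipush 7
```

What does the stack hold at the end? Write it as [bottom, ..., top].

[0, 1, 0, 7]

bipush 11  : [11]
bipush 6   : [11, 6]
irem       : [5]
bipush -58 : [5, -58]
idiv       : [0]
bipush 1   : [0, 1]
bipush -55 : [0, 1, -55]
bipush -5  : [0, 1, -55, -5]
isub       : [0, 1, -50]
ineg       : [0, 1, 50]
bipush 9   : [0, 1, 50, 9]
imul       : [0, 1, 450]
bipush 6   : [0, 1, 450, 6]
ineg       : [0, 1, 450, -6]
isub       : [0, 1, 456]
bipush 0   : [0, 1, 456, 0]
ineg       : [0, 1, 456, 0]
imul       : [0, 1, 0]
bipush 7   : [0, 1, 0, 7]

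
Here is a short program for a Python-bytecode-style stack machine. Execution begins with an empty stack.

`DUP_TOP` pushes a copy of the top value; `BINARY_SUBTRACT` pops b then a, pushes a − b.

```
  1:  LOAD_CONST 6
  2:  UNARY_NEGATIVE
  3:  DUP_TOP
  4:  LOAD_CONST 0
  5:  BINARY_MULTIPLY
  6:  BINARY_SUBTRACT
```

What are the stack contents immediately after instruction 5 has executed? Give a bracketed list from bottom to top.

[-6, 0]

LOAD_CONST 6    : [6]
UNARY_NEGATIVE  : [-6]
DUP_TOP         : [-6, -6]
LOAD_CONST 0    : [-6, -6, 0]
BINARY_MULTIPLY : [-6, 0]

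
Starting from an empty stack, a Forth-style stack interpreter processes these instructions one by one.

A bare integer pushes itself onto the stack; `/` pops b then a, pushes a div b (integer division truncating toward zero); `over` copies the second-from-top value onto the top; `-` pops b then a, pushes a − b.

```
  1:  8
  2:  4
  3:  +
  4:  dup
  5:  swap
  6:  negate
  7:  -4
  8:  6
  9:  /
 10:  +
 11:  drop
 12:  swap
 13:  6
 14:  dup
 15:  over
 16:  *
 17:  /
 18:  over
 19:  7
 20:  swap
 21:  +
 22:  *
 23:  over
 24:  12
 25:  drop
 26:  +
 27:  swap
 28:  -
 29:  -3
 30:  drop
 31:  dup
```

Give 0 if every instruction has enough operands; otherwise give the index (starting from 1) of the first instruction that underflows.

8      → 8
4      → 8 4
+      → 12
dup    → 12 12
swap   → 12 12
negate → 12 -12
-4     → 12 -12 -4
6      → 12 -12 -4 6
/      → 12 -12 0
+      → 12 -12
drop   → 12
swap  — needs 2 operands, stack has 1 → underflow

12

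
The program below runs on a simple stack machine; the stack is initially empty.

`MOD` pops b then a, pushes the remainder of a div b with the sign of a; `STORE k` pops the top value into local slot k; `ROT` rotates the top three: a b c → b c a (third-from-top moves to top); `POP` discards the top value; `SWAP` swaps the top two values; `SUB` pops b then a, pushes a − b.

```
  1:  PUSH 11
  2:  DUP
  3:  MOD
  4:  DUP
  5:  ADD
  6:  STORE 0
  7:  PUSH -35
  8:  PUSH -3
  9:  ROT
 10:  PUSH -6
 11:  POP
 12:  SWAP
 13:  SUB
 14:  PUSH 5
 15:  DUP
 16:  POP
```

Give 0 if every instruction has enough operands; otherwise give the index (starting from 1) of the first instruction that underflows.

PUSH 11  -> 11
DUP      -> 11 11
MOD      -> 0
DUP      -> 0 0
ADD      -> 0
STORE 0  -> (empty)
PUSH -35 -> -35
PUSH -3  -> -35 -3
ROT  — needs 3 operands, stack has 2 → underflow

9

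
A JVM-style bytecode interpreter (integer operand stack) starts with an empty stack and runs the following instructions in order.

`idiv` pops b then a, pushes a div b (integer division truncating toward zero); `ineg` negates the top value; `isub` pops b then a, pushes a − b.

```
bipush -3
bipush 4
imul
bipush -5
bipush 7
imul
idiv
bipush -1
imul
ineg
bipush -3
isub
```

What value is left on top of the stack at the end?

bipush -3 : -3
bipush 4  : -3 4
imul      : -12
bipush -5 : -12 -5
bipush 7  : -12 -5 7
imul      : -12 -35
idiv      : 0
bipush -1 : 0 -1
imul      : 0
ineg      : 0
bipush -3 : 0 -3
isub      : 3

3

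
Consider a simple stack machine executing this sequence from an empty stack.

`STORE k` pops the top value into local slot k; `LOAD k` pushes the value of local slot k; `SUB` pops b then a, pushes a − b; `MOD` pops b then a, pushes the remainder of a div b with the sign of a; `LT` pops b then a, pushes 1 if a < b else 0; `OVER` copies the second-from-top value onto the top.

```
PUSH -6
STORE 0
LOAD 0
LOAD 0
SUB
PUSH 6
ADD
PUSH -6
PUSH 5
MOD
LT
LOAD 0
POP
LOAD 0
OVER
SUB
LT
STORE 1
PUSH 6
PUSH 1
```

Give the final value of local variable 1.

PUSH -6 -> [-6]
STORE 0 -> []
LOAD 0  -> [-6]
LOAD 0  -> [-6, -6]
SUB     -> [0]
PUSH 6  -> [0, 6]
ADD     -> [6]
PUSH -6 -> [6, -6]
PUSH 5  -> [6, -6, 5]
MOD     -> [6, -1]
LT      -> [0]
LOAD 0  -> [0, -6]
POP     -> [0]
LOAD 0  -> [0, -6]
OVER    -> [0, -6, 0]
SUB     -> [0, -6]
LT      -> [0]
STORE 1 -> []
PUSH 6  -> [6]
PUSH 1  -> [6, 1]

0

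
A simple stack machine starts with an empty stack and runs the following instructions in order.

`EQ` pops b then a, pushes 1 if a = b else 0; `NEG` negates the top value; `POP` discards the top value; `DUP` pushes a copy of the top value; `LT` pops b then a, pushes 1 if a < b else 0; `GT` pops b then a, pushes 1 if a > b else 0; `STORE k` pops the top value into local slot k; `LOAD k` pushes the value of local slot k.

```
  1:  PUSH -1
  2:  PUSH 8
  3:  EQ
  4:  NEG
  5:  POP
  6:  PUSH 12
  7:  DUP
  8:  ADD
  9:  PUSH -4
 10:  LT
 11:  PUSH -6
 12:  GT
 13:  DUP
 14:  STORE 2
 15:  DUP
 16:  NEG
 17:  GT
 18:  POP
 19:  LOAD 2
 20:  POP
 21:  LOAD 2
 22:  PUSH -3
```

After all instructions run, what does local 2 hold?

PUSH -1 → [-1]
PUSH 8  → [-1, 8]
EQ      → [0]
NEG     → [0]
POP     → []
PUSH 12 → [12]
DUP     → [12, 12]
ADD     → [24]
PUSH -4 → [24, -4]
LT      → [0]
PUSH -6 → [0, -6]
GT      → [1]
DUP     → [1, 1]
STORE 2 → [1]
DUP     → [1, 1]
NEG     → [1, -1]
GT      → [1]
POP     → []
LOAD 2  → [1]
POP     → []
LOAD 2  → [1]
PUSH -3 → [1, -3]

1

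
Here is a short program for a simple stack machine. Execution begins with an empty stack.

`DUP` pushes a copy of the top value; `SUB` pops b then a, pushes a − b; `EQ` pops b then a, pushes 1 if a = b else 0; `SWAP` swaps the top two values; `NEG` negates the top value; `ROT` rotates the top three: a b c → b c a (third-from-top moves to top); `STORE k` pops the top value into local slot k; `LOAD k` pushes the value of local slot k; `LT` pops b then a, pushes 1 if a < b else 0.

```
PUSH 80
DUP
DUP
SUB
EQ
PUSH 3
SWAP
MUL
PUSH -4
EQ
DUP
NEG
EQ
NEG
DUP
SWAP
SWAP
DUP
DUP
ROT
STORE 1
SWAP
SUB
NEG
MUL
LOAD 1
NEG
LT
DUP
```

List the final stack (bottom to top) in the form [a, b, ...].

[1, 1]

PUSH 80 -> [80]
DUP     -> [80, 80]
DUP     -> [80, 80, 80]
SUB     -> [80, 0]
EQ      -> [0]
PUSH 3  -> [0, 3]
SWAP    -> [3, 0]
MUL     -> [0]
PUSH -4 -> [0, -4]
EQ      -> [0]
DUP     -> [0, 0]
NEG     -> [0, 0]
EQ      -> [1]
NEG     -> [-1]
DUP     -> [-1, -1]
SWAP    -> [-1, -1]
SWAP    -> [-1, -1]
DUP     -> [-1, -1, -1]
DUP     -> [-1, -1, -1, -1]
ROT     -> [-1, -1, -1, -1]
STORE 1 -> [-1, -1, -1]
SWAP    -> [-1, -1, -1]
SUB     -> [-1, 0]
NEG     -> [-1, 0]
MUL     -> [0]
LOAD 1  -> [0, -1]
NEG     -> [0, 1]
LT      -> [1]
DUP     -> [1, 1]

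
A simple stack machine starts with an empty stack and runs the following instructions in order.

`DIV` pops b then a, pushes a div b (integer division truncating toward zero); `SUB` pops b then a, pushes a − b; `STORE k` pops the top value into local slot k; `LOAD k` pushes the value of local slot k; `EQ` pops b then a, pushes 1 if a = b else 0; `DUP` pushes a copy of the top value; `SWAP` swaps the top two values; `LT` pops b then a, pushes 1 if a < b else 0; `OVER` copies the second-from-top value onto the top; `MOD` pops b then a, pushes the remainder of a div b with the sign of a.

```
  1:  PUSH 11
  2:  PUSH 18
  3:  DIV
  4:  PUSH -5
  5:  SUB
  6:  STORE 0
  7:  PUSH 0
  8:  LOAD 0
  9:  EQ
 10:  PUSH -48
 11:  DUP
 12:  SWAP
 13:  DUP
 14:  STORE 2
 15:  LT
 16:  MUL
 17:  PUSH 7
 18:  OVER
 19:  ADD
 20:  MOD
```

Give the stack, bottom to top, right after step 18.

[0, 7, 0]

PUSH 11  -> 11
PUSH 18  -> 11 18
DIV      -> 0
PUSH -5  -> 0 -5
SUB      -> 5
STORE 0  -> (empty)
PUSH 0   -> 0
LOAD 0   -> 0 5
EQ       -> 0
PUSH -48 -> 0 -48
DUP      -> 0 -48 -48
SWAP     -> 0 -48 -48
DUP      -> 0 -48 -48 -48
STORE 2  -> 0 -48 -48
LT       -> 0 0
MUL      -> 0
PUSH 7   -> 0 7
OVER     -> 0 7 0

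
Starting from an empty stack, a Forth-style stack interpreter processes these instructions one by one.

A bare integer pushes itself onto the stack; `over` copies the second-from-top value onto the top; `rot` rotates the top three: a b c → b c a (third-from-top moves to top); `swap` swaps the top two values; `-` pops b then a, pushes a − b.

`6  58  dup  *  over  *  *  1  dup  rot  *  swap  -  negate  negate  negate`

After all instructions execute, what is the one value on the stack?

-121103

6       [6]
58      [6, 58]
dup     [6, 58, 58]
*       [6, 3364]
over    [6, 3364, 6]
*       [6, 20184]
*       [121104]
1       [121104, 1]
dup     [121104, 1, 1]
rot     [1, 1, 121104]
*       [1, 121104]
swap    [121104, 1]
-       [121103]
negate  [-121103]
negate  [121103]
negate  [-121103]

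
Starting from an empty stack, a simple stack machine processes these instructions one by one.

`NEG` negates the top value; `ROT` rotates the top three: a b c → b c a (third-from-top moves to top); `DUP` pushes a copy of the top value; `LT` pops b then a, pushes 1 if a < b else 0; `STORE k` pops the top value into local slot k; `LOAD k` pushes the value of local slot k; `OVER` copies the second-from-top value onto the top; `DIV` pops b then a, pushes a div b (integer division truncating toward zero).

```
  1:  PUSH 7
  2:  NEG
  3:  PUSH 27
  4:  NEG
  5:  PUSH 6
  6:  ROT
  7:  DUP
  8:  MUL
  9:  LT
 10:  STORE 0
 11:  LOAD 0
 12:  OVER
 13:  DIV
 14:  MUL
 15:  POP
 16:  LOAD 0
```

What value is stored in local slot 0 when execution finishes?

1

PUSH 7  -> [7]
NEG     -> [-7]
PUSH 27 -> [-7, 27]
NEG     -> [-7, -27]
PUSH 6  -> [-7, -27, 6]
ROT     -> [-27, 6, -7]
DUP     -> [-27, 6, -7, -7]
MUL     -> [-27, 6, 49]
LT      -> [-27, 1]
STORE 0 -> [-27]
LOAD 0  -> [-27, 1]
OVER    -> [-27, 1, -27]
DIV     -> [-27, 0]
MUL     -> [0]
POP     -> []
LOAD 0  -> [1]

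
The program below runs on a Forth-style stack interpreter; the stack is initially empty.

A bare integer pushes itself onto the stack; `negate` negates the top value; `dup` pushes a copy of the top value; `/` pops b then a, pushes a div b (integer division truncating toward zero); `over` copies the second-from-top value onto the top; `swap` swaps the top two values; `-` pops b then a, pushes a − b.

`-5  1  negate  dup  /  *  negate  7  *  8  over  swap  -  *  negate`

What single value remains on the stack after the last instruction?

-5     : -5
1      : -5 1
negate : -5 -1
dup    : -5 -1 -1
/      : -5 1
*      : -5
negate : 5
7      : 5 7
*      : 35
8      : 35 8
over   : 35 8 35
swap   : 35 35 8
-      : 35 27
*      : 945
negate : -945

-945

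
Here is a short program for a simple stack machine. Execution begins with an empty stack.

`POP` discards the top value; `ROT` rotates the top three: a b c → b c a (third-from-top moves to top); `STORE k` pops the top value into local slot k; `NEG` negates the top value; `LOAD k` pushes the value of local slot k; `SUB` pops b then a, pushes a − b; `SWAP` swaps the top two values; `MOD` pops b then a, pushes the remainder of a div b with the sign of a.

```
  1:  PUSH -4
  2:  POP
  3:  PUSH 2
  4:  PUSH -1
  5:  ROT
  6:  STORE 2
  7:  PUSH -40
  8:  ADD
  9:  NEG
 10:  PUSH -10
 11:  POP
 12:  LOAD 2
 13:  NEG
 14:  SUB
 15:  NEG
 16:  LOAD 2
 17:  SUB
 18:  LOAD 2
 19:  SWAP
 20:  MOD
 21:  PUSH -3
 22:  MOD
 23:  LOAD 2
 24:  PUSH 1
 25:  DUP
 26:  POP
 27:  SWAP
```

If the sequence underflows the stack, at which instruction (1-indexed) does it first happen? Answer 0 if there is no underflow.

5

PUSH -4 : [-4]
POP     : []
PUSH 2  : [2]
PUSH -1 : [2, -1]
ROT  — needs 3 operands, stack has 2 → underflow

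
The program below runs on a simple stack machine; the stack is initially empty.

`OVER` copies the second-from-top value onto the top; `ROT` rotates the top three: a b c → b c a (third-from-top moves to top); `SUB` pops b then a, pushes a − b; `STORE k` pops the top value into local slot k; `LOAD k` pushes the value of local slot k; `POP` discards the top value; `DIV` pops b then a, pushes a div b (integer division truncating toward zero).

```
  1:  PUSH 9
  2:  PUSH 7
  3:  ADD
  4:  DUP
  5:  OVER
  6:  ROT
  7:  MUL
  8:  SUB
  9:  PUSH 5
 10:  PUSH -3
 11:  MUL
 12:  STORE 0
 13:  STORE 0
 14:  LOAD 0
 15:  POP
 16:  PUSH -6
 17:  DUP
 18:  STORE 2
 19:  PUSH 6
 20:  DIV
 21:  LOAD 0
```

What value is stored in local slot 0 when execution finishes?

PUSH 9  → 9
PUSH 7  → 9 7
ADD     → 16
DUP     → 16 16
OVER    → 16 16 16
ROT     → 16 16 16
MUL     → 16 256
SUB     → -240
PUSH 5  → -240 5
PUSH -3 → -240 5 -3
MUL     → -240 -15
STORE 0 → -240
STORE 0 → (empty)
LOAD 0  → -240
POP     → (empty)
PUSH -6 → -6
DUP     → -6 -6
STORE 2 → -6
PUSH 6  → -6 6
DIV     → -1
LOAD 0  → -1 -240

-240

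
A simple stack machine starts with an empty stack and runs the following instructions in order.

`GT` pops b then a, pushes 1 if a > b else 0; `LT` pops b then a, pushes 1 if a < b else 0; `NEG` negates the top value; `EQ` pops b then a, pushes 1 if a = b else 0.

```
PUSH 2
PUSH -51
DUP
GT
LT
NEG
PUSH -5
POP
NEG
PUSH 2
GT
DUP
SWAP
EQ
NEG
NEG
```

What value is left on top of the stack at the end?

1

PUSH 2   → 2
PUSH -51 → 2 -51
DUP      → 2 -51 -51
GT       → 2 0
LT       → 0
NEG      → 0
PUSH -5  → 0 -5
POP      → 0
NEG      → 0
PUSH 2   → 0 2
GT       → 0
DUP      → 0 0
SWAP     → 0 0
EQ       → 1
NEG      → -1
NEG      → 1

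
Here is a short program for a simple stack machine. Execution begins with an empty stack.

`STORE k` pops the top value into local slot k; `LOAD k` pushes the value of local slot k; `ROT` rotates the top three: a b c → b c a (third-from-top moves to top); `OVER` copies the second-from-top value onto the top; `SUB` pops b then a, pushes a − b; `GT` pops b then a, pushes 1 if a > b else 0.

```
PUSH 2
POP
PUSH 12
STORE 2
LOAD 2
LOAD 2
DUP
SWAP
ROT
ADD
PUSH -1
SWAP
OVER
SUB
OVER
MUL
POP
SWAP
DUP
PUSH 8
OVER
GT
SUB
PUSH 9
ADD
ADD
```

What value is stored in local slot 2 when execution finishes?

PUSH 2  : [2]
POP     : []
PUSH 12 : [12]
STORE 2 : []
LOAD 2  : [12]
LOAD 2  : [12, 12]
DUP     : [12, 12, 12]
SWAP    : [12, 12, 12]
ROT     : [12, 12, 12]
ADD     : [12, 24]
PUSH -1 : [12, 24, -1]
SWAP    : [12, -1, 24]
OVER    : [12, -1, 24, -1]
SUB     : [12, -1, 25]
OVER    : [12, -1, 25, -1]
MUL     : [12, -1, -25]
POP     : [12, -1]
SWAP    : [-1, 12]
DUP     : [-1, 12, 12]
PUSH 8  : [-1, 12, 12, 8]
OVER    : [-1, 12, 12, 8, 12]
GT      : [-1, 12, 12, 0]
SUB     : [-1, 12, 12]
PUSH 9  : [-1, 12, 12, 9]
ADD     : [-1, 12, 21]
ADD     : [-1, 33]

12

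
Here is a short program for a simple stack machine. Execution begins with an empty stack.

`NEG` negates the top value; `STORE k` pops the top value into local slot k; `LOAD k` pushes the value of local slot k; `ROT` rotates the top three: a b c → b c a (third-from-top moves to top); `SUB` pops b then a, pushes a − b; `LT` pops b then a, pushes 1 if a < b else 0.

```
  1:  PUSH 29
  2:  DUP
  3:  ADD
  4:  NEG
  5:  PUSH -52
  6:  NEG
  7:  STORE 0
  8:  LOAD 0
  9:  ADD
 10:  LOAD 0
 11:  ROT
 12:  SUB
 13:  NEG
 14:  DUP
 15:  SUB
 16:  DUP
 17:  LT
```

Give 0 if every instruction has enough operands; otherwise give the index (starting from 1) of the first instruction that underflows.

11

PUSH 29   [29]
DUP       [29, 29]
ADD       [58]
NEG       [-58]
PUSH -52  [-58, -52]
NEG       [-58, 52]
STORE 0   [-58]
LOAD 0    [-58, 52]
ADD       [-6]
LOAD 0    [-6, 52]
ROT  — needs 3 operands, stack has 2 → underflow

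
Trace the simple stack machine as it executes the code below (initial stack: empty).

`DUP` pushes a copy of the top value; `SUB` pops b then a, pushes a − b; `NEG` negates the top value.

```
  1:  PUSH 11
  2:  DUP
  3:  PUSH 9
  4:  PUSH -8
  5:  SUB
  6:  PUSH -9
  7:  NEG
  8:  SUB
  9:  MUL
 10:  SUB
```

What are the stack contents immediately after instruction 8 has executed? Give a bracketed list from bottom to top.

[11, 11, 8]

PUSH 11 → 11
DUP     → 11 11
PUSH 9  → 11 11 9
PUSH -8 → 11 11 9 -8
SUB     → 11 11 17
PUSH -9 → 11 11 17 -9
NEG     → 11 11 17 9
SUB     → 11 11 8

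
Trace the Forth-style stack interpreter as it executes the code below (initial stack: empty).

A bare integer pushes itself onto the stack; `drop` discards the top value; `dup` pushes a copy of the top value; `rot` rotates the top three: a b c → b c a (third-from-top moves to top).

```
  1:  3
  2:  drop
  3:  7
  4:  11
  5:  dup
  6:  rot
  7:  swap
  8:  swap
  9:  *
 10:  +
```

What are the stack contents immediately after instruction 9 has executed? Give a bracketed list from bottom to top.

3    -> 3
drop -> (empty)
7    -> 7
11   -> 7 11
dup  -> 7 11 11
rot  -> 11 11 7
swap -> 11 7 11
swap -> 11 11 7
*    -> 11 77

[11, 77]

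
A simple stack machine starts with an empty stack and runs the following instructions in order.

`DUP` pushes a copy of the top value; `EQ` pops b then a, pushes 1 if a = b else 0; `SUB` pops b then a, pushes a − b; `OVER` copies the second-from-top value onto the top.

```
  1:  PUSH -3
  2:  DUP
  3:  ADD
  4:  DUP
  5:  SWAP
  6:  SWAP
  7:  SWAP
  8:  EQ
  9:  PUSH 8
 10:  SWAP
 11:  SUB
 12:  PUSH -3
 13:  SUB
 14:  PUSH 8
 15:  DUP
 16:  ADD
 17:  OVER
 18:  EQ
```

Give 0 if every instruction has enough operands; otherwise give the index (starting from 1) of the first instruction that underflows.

0

PUSH -3 : -3
DUP     : -3 -3
ADD     : -6
DUP     : -6 -6
SWAP    : -6 -6
SWAP    : -6 -6
SWAP    : -6 -6
EQ      : 1
PUSH 8  : 1 8
SWAP    : 8 1
SUB     : 7
PUSH -3 : 7 -3
SUB     : 10
PUSH 8  : 10 8
DUP     : 10 8 8
ADD     : 10 16
OVER    : 10 16 10
EQ      : 10 0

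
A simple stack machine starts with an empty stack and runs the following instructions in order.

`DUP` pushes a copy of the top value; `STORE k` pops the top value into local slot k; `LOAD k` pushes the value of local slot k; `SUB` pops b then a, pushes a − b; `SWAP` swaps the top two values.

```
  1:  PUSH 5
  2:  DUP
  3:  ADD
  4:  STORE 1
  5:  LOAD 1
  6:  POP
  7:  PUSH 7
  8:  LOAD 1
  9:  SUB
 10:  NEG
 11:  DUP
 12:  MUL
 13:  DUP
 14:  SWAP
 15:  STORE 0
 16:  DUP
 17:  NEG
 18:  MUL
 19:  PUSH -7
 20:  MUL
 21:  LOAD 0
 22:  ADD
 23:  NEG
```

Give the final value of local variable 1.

10

PUSH 5  : [5]
DUP     : [5, 5]
ADD     : [10]
STORE 1 : []
LOAD 1  : [10]
POP     : []
PUSH 7  : [7]
LOAD 1  : [7, 10]
SUB     : [-3]
NEG     : [3]
DUP     : [3, 3]
MUL     : [9]
DUP     : [9, 9]
SWAP    : [9, 9]
STORE 0 : [9]
DUP     : [9, 9]
NEG     : [9, -9]
MUL     : [-81]
PUSH -7 : [-81, -7]
MUL     : [567]
LOAD 0  : [567, 9]
ADD     : [576]
NEG     : [-576]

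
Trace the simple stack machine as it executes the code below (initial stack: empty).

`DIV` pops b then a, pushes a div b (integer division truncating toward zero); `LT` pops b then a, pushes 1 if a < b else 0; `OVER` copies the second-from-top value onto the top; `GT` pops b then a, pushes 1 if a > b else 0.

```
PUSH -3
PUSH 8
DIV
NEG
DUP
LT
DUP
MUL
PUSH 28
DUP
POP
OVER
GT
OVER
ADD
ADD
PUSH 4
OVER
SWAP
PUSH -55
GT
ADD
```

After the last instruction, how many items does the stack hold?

PUSH -3  -> [-3]
PUSH 8   -> [-3, 8]
DIV      -> [0]
NEG      -> [0]
DUP      -> [0, 0]
LT       -> [0]
DUP      -> [0, 0]
MUL      -> [0]
PUSH 28  -> [0, 28]
DUP      -> [0, 28, 28]
POP      -> [0, 28]
OVER     -> [0, 28, 0]
GT       -> [0, 1]
OVER     -> [0, 1, 0]
ADD      -> [0, 1]
ADD      -> [1]
PUSH 4   -> [1, 4]
OVER     -> [1, 4, 1]
SWAP     -> [1, 1, 4]
PUSH -55 -> [1, 1, 4, -55]
GT       -> [1, 1, 1]
ADD      -> [1, 2]

2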